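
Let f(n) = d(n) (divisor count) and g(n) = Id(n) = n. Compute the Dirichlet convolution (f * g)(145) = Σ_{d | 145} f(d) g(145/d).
(d * Id)(145) = 217

Divisors of 145: [1, 5, 29, 145]. For each d | 145:
  d = 1: d(1) · Id(145/1) = 1 · 145 = 145
  d = 5: d(5) · Id(145/5) = 2 · 29 = 58
  d = 29: d(29) · Id(145/29) = 2 · 5 = 10
  d = 145: d(145) · Id(145/145) = 4 · 1 = 4
Summing: (d * Id)(145) = 145 + 58 + 10 + 4 = 217.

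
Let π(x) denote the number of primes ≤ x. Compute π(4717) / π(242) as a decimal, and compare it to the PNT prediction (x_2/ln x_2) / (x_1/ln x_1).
π(4717)/π(242) = 635/53 ≈ 11.9811;  PNT prediction ≈ 12.6480.

π(242) = 53 and π(4717) = 635, so π(4717)/π(242) ≈ 11.9811. The PNT-predicted ratio is (4717/ln(4717)) / (242/ln(242)) ≈ 12.6480. The two agree to within a few percent, as expected.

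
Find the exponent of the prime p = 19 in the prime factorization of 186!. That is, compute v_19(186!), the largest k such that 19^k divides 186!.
v_19(186!) = 9

Legendre's formula: v_p(n!) = Σ_{k ≥ 1} ⌊n / p^k⌋. For p = 19, n = 186, the terms are:
  ⌊186/19^1⌋ = ⌊186/19⌋ = 9
(the next term ⌊186/19^2⌋ = 0, terminating the sum). Summing: v_19(186!) = 9 = 9.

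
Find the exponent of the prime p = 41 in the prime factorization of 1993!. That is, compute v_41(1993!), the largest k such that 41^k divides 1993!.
v_41(1993!) = 49

Legendre's formula: v_p(n!) = Σ_{k ≥ 1} ⌊n / p^k⌋. For p = 41, n = 1993, the terms are:
  ⌊1993/41^1⌋ = ⌊1993/41⌋ = 48
  ⌊1993/41^2⌋ = ⌊1993/1681⌋ = 1
(the next term ⌊1993/41^3⌋ = 0, terminating the sum). Summing: v_41(1993!) = 48 + 1 = 49.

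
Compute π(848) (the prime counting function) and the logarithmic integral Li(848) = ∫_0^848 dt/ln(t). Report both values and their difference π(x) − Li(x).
π(848) = 146;  Li(848) ≈ 155.35;  π(x) − Li(x) ≈ -9.35.

Direct count of primes ≤ 848 gives π(848) = 146. Numerical evaluation of the logarithmic integral gives Li(848) ≈ 155.35. The difference π(x) − Li(x) ≈ -9.35 is typically negative for small/moderate x (Li(x) overestimates), though Littlewood's theorem shows this sign changes infinitely often.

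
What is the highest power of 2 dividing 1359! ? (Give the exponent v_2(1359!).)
v_2(1359!) = 1352

Legendre's formula: v_p(n!) = Σ_{k ≥ 1} ⌊n / p^k⌋. For p = 2, n = 1359, the terms are:
  ⌊1359/2^1⌋ = ⌊1359/2⌋ = 679
  ⌊1359/2^2⌋ = ⌊1359/4⌋ = 339
  ⌊1359/2^3⌋ = ⌊1359/8⌋ = 169
  ⌊1359/2^4⌋ = ⌊1359/16⌋ = 84
  ⌊1359/2^5⌋ = ⌊1359/32⌋ = 42
  ⌊1359/2^6⌋ = ⌊1359/64⌋ = 21
  ⌊1359/2^7⌋ = ⌊1359/128⌋ = 10
  ⌊1359/2^8⌋ = ⌊1359/256⌋ = 5
  ⌊1359/2^9⌋ = ⌊1359/512⌋ = 2
  ⌊1359/2^10⌋ = ⌊1359/1024⌋ = 1
(the next term ⌊1359/2^11⌋ = 0, terminating the sum). Summing: v_2(1359!) = 679 + 339 + 169 + 84 + 42 + 21 + 10 + 5 + 2 + 1 = 1352.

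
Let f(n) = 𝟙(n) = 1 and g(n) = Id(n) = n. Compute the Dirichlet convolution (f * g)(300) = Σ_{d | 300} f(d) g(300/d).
(𝟙 * Id)(300) = 868

Divisors of 300: [1, 2, 3, 4, 5, 6, 10, 12, 15, 20, 25, 30, 50, 60, 75, 100, 150, 300]. For each d | 300:
  d = 1: 𝟙(1) · Id(300/1) = 1 · 300 = 300
  d = 2: 𝟙(2) · Id(300/2) = 1 · 150 = 150
  d = 3: 𝟙(3) · Id(300/3) = 1 · 100 = 100
  d = 4: 𝟙(4) · Id(300/4) = 1 · 75 = 75
  d = 5: 𝟙(5) · Id(300/5) = 1 · 60 = 60
  d = 6: 𝟙(6) · Id(300/6) = 1 · 50 = 50
  d = 10: 𝟙(10) · Id(300/10) = 1 · 30 = 30
  d = 12: 𝟙(12) · Id(300/12) = 1 · 25 = 25
  d = 15: 𝟙(15) · Id(300/15) = 1 · 20 = 20
  d = 20: 𝟙(20) · Id(300/20) = 1 · 15 = 15
  d = 25: 𝟙(25) · Id(300/25) = 1 · 12 = 12
  d = 30: 𝟙(30) · Id(300/30) = 1 · 10 = 10
  d = 50: 𝟙(50) · Id(300/50) = 1 · 6 = 6
  d = 60: 𝟙(60) · Id(300/60) = 1 · 5 = 5
  d = 75: 𝟙(75) · Id(300/75) = 1 · 4 = 4
  d = 100: 𝟙(100) · Id(300/100) = 1 · 3 = 3
  d = 150: 𝟙(150) · Id(300/150) = 1 · 2 = 2
  d = 300: 𝟙(300) · Id(300/300) = 1 · 1 = 1
Summing: (𝟙 * Id)(300) = 300 + 150 + 100 + 75 + 60 + 50 + 30 + 25 + 20 + 15 + 12 + 10 + 6 + 5 + 4 + 3 + 2 + 1 = 868.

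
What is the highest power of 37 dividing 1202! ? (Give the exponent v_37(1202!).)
v_37(1202!) = 32

Legendre's formula: v_p(n!) = Σ_{k ≥ 1} ⌊n / p^k⌋. For p = 37, n = 1202, the terms are:
  ⌊1202/37^1⌋ = ⌊1202/37⌋ = 32
(the next term ⌊1202/37^2⌋ = 0, terminating the sum). Summing: v_37(1202!) = 32 = 32.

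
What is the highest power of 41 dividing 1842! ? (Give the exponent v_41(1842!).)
v_41(1842!) = 45

Legendre's formula: v_p(n!) = Σ_{k ≥ 1} ⌊n / p^k⌋. For p = 41, n = 1842, the terms are:
  ⌊1842/41^1⌋ = ⌊1842/41⌋ = 44
  ⌊1842/41^2⌋ = ⌊1842/1681⌋ = 1
(the next term ⌊1842/41^3⌋ = 0, terminating the sum). Summing: v_41(1842!) = 44 + 1 = 45.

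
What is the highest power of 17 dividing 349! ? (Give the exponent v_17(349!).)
v_17(349!) = 21

Legendre's formula: v_p(n!) = Σ_{k ≥ 1} ⌊n / p^k⌋. For p = 17, n = 349, the terms are:
  ⌊349/17^1⌋ = ⌊349/17⌋ = 20
  ⌊349/17^2⌋ = ⌊349/289⌋ = 1
(the next term ⌊349/17^3⌋ = 0, terminating the sum). Summing: v_17(349!) = 20 + 1 = 21.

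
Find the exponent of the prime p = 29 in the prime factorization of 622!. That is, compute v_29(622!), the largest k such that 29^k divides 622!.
v_29(622!) = 21

Legendre's formula: v_p(n!) = Σ_{k ≥ 1} ⌊n / p^k⌋. For p = 29, n = 622, the terms are:
  ⌊622/29^1⌋ = ⌊622/29⌋ = 21
(the next term ⌊622/29^2⌋ = 0, terminating the sum). Summing: v_29(622!) = 21 = 21.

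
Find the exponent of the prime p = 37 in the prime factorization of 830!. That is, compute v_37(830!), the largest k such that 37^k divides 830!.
v_37(830!) = 22

Legendre's formula: v_p(n!) = Σ_{k ≥ 1} ⌊n / p^k⌋. For p = 37, n = 830, the terms are:
  ⌊830/37^1⌋ = ⌊830/37⌋ = 22
(the next term ⌊830/37^2⌋ = 0, terminating the sum). Summing: v_37(830!) = 22 = 22.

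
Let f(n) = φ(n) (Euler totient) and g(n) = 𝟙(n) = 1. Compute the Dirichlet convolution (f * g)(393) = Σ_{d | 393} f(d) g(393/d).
(φ * 𝟙)(393) = 393

Divisors of 393: [1, 3, 131, 393]. For each d | 393:
  d = 1: φ(1) · 𝟙(393/1) = 1 · 1 = 1
  d = 3: φ(3) · 𝟙(393/3) = 2 · 1 = 2
  d = 131: φ(131) · 𝟙(393/131) = 130 · 1 = 130
  d = 393: φ(393) · 𝟙(393/393) = 260 · 1 = 260
Summing: (φ * 𝟙)(393) = 1 + 2 + 130 + 260 = 393.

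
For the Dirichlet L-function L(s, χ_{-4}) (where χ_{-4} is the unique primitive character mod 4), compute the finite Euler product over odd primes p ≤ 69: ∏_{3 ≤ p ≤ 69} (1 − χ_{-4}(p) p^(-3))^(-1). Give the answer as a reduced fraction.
∏ = 497044101252700953274063170881740849527845657594881/512972994773739111227016105418519405174088647311360

The odd primes p ≤ 69 are [3, 5, 7, 11, 13, 17, 19, 23, 29, 31, 37, 41, 43, 47, 53, 59, 61, 67]. For each, χ(p) = 1 if p ≡ 1 mod 4, χ(p) = −1 if p ≡ 3 mod 4. Taking (1 − χ(p)/p^3)^(-1) = p^3/(p^3 − χ(p)): (1 − (-1)/3^3)^(-1) · (1 − (1)/5^3)^(-1) · (1 − (-1)/7^3)^(-1) · (1 − (-1)/11^3)^(-1) · (1 − (1)/13^3)^(-1) · (1 − (1)/17^3)^(-1) · (1 − (-1)/19^3)^(-1) · (1 − (-1)/23^3)^(-1) · (1 − (1)/29^3)^(-1) · (1 − (-1)/31^3)^(-1) · (1 − (1)/37^3)^(-1) · (1 − (1)/41^3)^(-1) · (1 − (-1)/43^3)^(-1) · (1 − (-1)/47^3)^(-1) · (1 − (1)/53^3)^(-1) · (1 − (-1)/59^3)^(-1) · (1 − (1)/61^3)^(-1) · (1 − (-1)/67^3)^(-1) = 497044101252700953274063170881740849527845657594881/512972994773739111227016105418519405174088647311360.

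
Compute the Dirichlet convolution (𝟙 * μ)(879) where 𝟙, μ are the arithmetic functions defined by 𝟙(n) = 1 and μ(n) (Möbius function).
(𝟙 * μ)(879) = 0

Divisors of 879: [1, 3, 293, 879]. For each d | 879:
  d = 1: 𝟙(1) · μ(879/1) = 1 · 1 = 1
  d = 3: 𝟙(3) · μ(879/3) = 1 · -1 = -1
  d = 293: 𝟙(293) · μ(879/293) = 1 · -1 = -1
  d = 879: 𝟙(879) · μ(879/879) = 1 · 1 = 1
Summing: (𝟙 * μ)(879) = 1 + -1 + -1 + 1 = 0.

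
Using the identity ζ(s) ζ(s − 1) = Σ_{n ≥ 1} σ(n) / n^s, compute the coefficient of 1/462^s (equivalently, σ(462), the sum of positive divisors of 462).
σ(462) = 1152

In the product (Σ m^0/m^s)(Σ k / k^s) = Σ (Σ_{d | n} d) / n^s, the coefficient of 1/n^s is σ(n) = Σ_{d | n} d. For n = 462, divisors are [1, 2, 3, 6, 7, 11, 14, 21, 22, 33, 42, 66, 77, 154, 231, 462]; summing: σ(462) = 1152.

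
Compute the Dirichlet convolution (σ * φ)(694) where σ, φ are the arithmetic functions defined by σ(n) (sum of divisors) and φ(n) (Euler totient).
(σ * φ)(694) = 2776

Divisors of 694: [1, 2, 347, 694]. For each d | 694:
  d = 1: σ(1) · φ(694/1) = 1 · 346 = 346
  d = 2: σ(2) · φ(694/2) = 3 · 346 = 1038
  d = 347: σ(347) · φ(694/347) = 348 · 1 = 348
  d = 694: σ(694) · φ(694/694) = 1044 · 1 = 1044
Summing: (σ * φ)(694) = 346 + 1038 + 348 + 1044 = 2776.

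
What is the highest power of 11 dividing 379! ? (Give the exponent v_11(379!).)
v_11(379!) = 37

Legendre's formula: v_p(n!) = Σ_{k ≥ 1} ⌊n / p^k⌋. For p = 11, n = 379, the terms are:
  ⌊379/11^1⌋ = ⌊379/11⌋ = 34
  ⌊379/11^2⌋ = ⌊379/121⌋ = 3
(the next term ⌊379/11^3⌋ = 0, terminating the sum). Summing: v_11(379!) = 34 + 3 = 37.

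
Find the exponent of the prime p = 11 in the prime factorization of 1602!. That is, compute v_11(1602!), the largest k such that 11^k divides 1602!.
v_11(1602!) = 159

Legendre's formula: v_p(n!) = Σ_{k ≥ 1} ⌊n / p^k⌋. For p = 11, n = 1602, the terms are:
  ⌊1602/11^1⌋ = ⌊1602/11⌋ = 145
  ⌊1602/11^2⌋ = ⌊1602/121⌋ = 13
  ⌊1602/11^3⌋ = ⌊1602/1331⌋ = 1
(the next term ⌊1602/11^4⌋ = 0, terminating the sum). Summing: v_11(1602!) = 145 + 13 + 1 = 159.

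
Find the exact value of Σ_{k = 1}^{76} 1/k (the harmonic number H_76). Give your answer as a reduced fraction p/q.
H_76 = 672559662384108370412072783887333/136851726813476721146087646859200

Direct summation: H_76 = 1 + 1/2 + ... + 1/76. The least common denominator is lcm(1, ..., 76) = 410555180440430163438262940577600; over this denominator the numerator is 410555180440430163438262940577600 + 205277590220215081719131470288800 + 136851726813476721146087646859200 + 102638795110107540859565735144400 + 82111036088086032687652588115520 + 68425863406738360573043823429600 + 58650740062918594776894705796800 + 51319397555053770429782867572200 + 45617242271158907048695882286400 + 41055518044043016343826294057760 + 37323198221857287585296630961600 + 34212931703369180286521911714800 + 31581167726186935649097149275200 + 29325370031459297388447352898400 + 27370345362695344229217529371840 + 25659698777526885214891433786100 + 24150304731790009614015467092800 + 22808621135579453524347941143200 + 21608167391601587549382260030400 + 20527759022021508171913147028880 + 19550246687639531592298235265600 + 18661599110928643792648315480800 + 17850225236540441888620127851200 + 17106465851684590143260955857400 + 16422207217617206537530517623104 + 15790583863093467824548574637600 + 15205747423719635682898627428800 + 14662685015729648694223676449200 + 14157075187601040118560791054400 + 13685172681347672114608764685920 + 13243715498078392368976223889600 + 12829849388763442607445716893050 + 12441066073952429195098876987200 + 12075152365895004807007733546400 + 11730148012583718955378941159360 + 11404310567789726762173970571600 + 11096085957849463876709809204800 + 10804083695800793774691130015200 + 10527055908728978549699049758400 + 10263879511010754085956573514440 + 10013540986351955205811291233600 + 9775123343819765796149117632800 + 9547794893963492172982859083200 + 9330799555464321896324157740400 + 9123448454231781409739176457280 + 8925112618270220944310063925600 + 8735216605115535392303466820800 + 8553232925842295071630477928700 + 8378677151845513539556386542400 + 8211103608808603268765258811552 + 8050101577263336538005155697600 + 7895291931546733912274287318800 + 7746324159253399310155904539200 + 7602873711859817841449313714400 + 7464639644371457517059326192320 + 7331342507864824347111838224600 + 7202722463867195849794086676800 + 7078537593800520059280395527200 + 6958562380346273956580727806400 + 6842586340673836057304382342960 + 6730412794105412515381359681600 + 6621857749039196184488111944800 + 6516748895879843864099411755200 + 6414924694381721303722858446525 + 6316233545237387129819429855040 + 6220533036976214597549438493600 + 6127689260304927812511387172800 + 6037576182947502403503866773200 + 5950075078846813962873375950400 + 5865074006291859477689470579680 + 5782467330146903710398069585600 + 5702155283894863381086985285800 + 5624043567677125526551547131200 + 5548042978924731938354904602400 + 5474069072539068845843505874368 + 5402041847900396887345565007600 = 2017678987152325111236218351661999, so H_76 = 2017678987152325111236218351661999/410555180440430163438262940577600; reducing by gcd(2017678987152325111236218351661999, 410555180440430163438262940577600) = 3 gives 672559662384108370412072783887333/136851726813476721146087646859200 ≈ 4.91451. (The PNT-adjacent estimate ln(76) + γ ≈ 4.90795 matches within O(1/n).)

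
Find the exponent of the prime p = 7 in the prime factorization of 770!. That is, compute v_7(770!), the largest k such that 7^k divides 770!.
v_7(770!) = 127

Legendre's formula: v_p(n!) = Σ_{k ≥ 1} ⌊n / p^k⌋. For p = 7, n = 770, the terms are:
  ⌊770/7^1⌋ = ⌊770/7⌋ = 110
  ⌊770/7^2⌋ = ⌊770/49⌋ = 15
  ⌊770/7^3⌋ = ⌊770/343⌋ = 2
(the next term ⌊770/7^4⌋ = 0, terminating the sum). Summing: v_7(770!) = 110 + 15 + 2 = 127.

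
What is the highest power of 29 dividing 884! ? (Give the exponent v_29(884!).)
v_29(884!) = 31

Legendre's formula: v_p(n!) = Σ_{k ≥ 1} ⌊n / p^k⌋. For p = 29, n = 884, the terms are:
  ⌊884/29^1⌋ = ⌊884/29⌋ = 30
  ⌊884/29^2⌋ = ⌊884/841⌋ = 1
(the next term ⌊884/29^3⌋ = 0, terminating the sum). Summing: v_29(884!) = 30 + 1 = 31.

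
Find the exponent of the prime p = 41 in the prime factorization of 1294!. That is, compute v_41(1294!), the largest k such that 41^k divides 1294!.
v_41(1294!) = 31

Legendre's formula: v_p(n!) = Σ_{k ≥ 1} ⌊n / p^k⌋. For p = 41, n = 1294, the terms are:
  ⌊1294/41^1⌋ = ⌊1294/41⌋ = 31
(the next term ⌊1294/41^2⌋ = 0, terminating the sum). Summing: v_41(1294!) = 31 = 31.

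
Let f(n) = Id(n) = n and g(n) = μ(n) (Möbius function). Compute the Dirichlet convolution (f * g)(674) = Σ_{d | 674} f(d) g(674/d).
(Id * μ)(674) = 336

Divisors of 674: [1, 2, 337, 674]. For each d | 674:
  d = 1: Id(1) · μ(674/1) = 1 · 1 = 1
  d = 2: Id(2) · μ(674/2) = 2 · -1 = -2
  d = 337: Id(337) · μ(674/337) = 337 · -1 = -337
  d = 674: Id(674) · μ(674/674) = 674 · 1 = 674
Summing: (Id * μ)(674) = 1 + -2 + -337 + 674 = 336.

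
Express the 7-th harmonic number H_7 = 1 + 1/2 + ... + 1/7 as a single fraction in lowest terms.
H_7 = 363/140

Direct summation: H_7 = 1 + 1/2 + ... + 1/7. The least common denominator is lcm(1, ..., 7) = 420; over this denominator the numerator is 420 + 210 + 140 + 105 + 84 + 70 + 60 = 1089, so H_7 = 1089/420; reducing by gcd(1089, 420) = 3 gives 363/140 ≈ 2.59286. (The PNT-adjacent estimate ln(7) + γ ≈ 2.52313 matches within O(1/n).)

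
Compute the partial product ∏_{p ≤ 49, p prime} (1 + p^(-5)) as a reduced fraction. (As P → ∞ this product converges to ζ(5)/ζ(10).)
∏ = 77350420258916008694441522216355088445733760320747817275637792505856/74669957780522328018216335873020857442299719217280893302140029444835

The primes p ≤ 49 are [2, 3, 5, 7, 11, 13, 17, 19, 23, 29, 31, 37, 41, 43, 47]. For each, (1 + 1/p^5) = (p^5 + 1)/p^5. Multiplying these fractions over p ∈ [2, 3, 5, 7, 11, 13, 17, 19, 23, 29, 31, 37, 41, 43, 47] gives 77350420258916008694441522216355088445733760320747817275637792505856/74669957780522328018216335873020857442299719217280893302140029444835. (In the limit P → ∞ this tends to ζ(5)/ζ(10).)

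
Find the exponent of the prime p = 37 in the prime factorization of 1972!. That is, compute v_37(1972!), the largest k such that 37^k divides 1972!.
v_37(1972!) = 54

Legendre's formula: v_p(n!) = Σ_{k ≥ 1} ⌊n / p^k⌋. For p = 37, n = 1972, the terms are:
  ⌊1972/37^1⌋ = ⌊1972/37⌋ = 53
  ⌊1972/37^2⌋ = ⌊1972/1369⌋ = 1
(the next term ⌊1972/37^3⌋ = 0, terminating the sum). Summing: v_37(1972!) = 53 + 1 = 54.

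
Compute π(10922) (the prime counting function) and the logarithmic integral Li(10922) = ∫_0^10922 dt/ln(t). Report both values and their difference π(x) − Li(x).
π(10922) = 1327;  Li(10922) ≈ 1345.76;  π(x) − Li(x) ≈ -18.76.

Direct count of primes ≤ 10922 gives π(10922) = 1327. Numerical evaluation of the logarithmic integral gives Li(10922) ≈ 1345.76. The difference π(x) − Li(x) ≈ -18.76 is typically negative for small/moderate x (Li(x) overestimates), though Littlewood's theorem shows this sign changes infinitely often.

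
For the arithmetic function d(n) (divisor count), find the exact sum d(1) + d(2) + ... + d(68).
Σ_{n ≤ 68} d(n) = 300

Compute d(n) for each 1 ≤ n ≤ 68: d(1) = 1, d(2) = 2, d(3) = 2, d(4) = 3, d(5) = 2, d(6) = 4, d(7) = 2, d(8) = 4, d(9) = 3, d(10) = 4, d(11) = 2, d(12) = 6, d(13) = 2, d(14) = 4, d(15) = 4, d(16) = 5, d(17) = 2, d(18) = 6, d(19) = 2, d(20) = 6, d(21) = 4, d(22) = 4, d(23) = 2, d(24) = 8, d(25) = 3, d(26) = 4, d(27) = 4, d(28) = 6, d(29) = 2, d(30) = 8, d(31) = 2, d(32) = 6, d(33) = 4, d(34) = 4, d(35) = 4, d(36) = 9, d(37) = 2, d(38) = 4, d(39) = 4, d(40) = 8, d(41) = 2, d(42) = 8, d(43) = 2, d(44) = 6, d(45) = 6, d(46) = 4, d(47) = 2, d(48) = 10, d(49) = 3, d(50) = 6, d(51) = 4, d(52) = 6, d(53) = 2, d(54) = 8, d(55) = 4, d(56) = 8, d(57) = 4, d(58) = 4, d(59) = 2, d(60) = 12, d(61) = 2, d(62) = 4, d(63) = 6, d(64) = 7, d(65) = 4, d(66) = 8, d(67) = 2, d(68) = 6. Summing all 68 values: 300. (Dirichlet's divisor formula: Σ_{n ≤ x} d(n) = x ln(x) + (2γ − 1) x + O(√x). For x = 68, the asymptotic estimate is ≈ 297.43.)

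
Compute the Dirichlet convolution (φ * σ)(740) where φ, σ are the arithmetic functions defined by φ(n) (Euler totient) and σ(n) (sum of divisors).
(φ * σ)(740) = 8880

Divisors of 740: [1, 2, 4, 5, 10, 20, 37, 74, 148, 185, 370, 740]. For each d | 740:
  d = 1: φ(1) · σ(740/1) = 1 · 1596 = 1596
  d = 2: φ(2) · σ(740/2) = 1 · 684 = 684
  d = 4: φ(4) · σ(740/4) = 2 · 228 = 456
  d = 5: φ(5) · σ(740/5) = 4 · 266 = 1064
  d = 10: φ(10) · σ(740/10) = 4 · 114 = 456
  d = 20: φ(20) · σ(740/20) = 8 · 38 = 304
  d = 37: φ(37) · σ(740/37) = 36 · 42 = 1512
  d = 74: φ(74) · σ(740/74) = 36 · 18 = 648
  d = 148: φ(148) · σ(740/148) = 72 · 6 = 432
  d = 185: φ(185) · σ(740/185) = 144 · 7 = 1008
  d = 370: φ(370) · σ(740/370) = 144 · 3 = 432
  d = 740: φ(740) · σ(740/740) = 288 · 1 = 288
Summing: (φ * σ)(740) = 1596 + 684 + 456 + 1064 + 456 + 304 + 1512 + 648 + 432 + 1008 + 432 + 288 = 8880.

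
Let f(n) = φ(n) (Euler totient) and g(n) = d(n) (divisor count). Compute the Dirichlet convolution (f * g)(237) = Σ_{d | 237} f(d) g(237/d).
(φ * d)(237) = 320

Divisors of 237: [1, 3, 79, 237]. For each d | 237:
  d = 1: φ(1) · d(237/1) = 1 · 4 = 4
  d = 3: φ(3) · d(237/3) = 2 · 2 = 4
  d = 79: φ(79) · d(237/79) = 78 · 2 = 156
  d = 237: φ(237) · d(237/237) = 156 · 1 = 156
Summing: (φ * d)(237) = 4 + 4 + 156 + 156 = 320.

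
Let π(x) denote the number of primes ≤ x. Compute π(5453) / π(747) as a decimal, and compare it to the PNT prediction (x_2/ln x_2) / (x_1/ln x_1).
π(5453)/π(747) = 721/132 ≈ 5.4621;  PNT prediction ≈ 5.6133.

π(747) = 132 and π(5453) = 721, so π(5453)/π(747) ≈ 5.4621. The PNT-predicted ratio is (5453/ln(5453)) / (747/ln(747)) ≈ 5.6133. The two agree to within a few percent, as expected.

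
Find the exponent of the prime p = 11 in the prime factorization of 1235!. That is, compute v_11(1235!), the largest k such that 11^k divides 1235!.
v_11(1235!) = 122

Legendre's formula: v_p(n!) = Σ_{k ≥ 1} ⌊n / p^k⌋. For p = 11, n = 1235, the terms are:
  ⌊1235/11^1⌋ = ⌊1235/11⌋ = 112
  ⌊1235/11^2⌋ = ⌊1235/121⌋ = 10
(the next term ⌊1235/11^3⌋ = 0, terminating the sum). Summing: v_11(1235!) = 112 + 10 = 122.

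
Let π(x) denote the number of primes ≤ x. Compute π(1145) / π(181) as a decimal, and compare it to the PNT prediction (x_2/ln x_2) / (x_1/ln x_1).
π(1145)/π(181) = 189/42 ≈ 4.5000;  PNT prediction ≈ 4.6691.

π(181) = 42 and π(1145) = 189, so π(1145)/π(181) ≈ 4.5000. The PNT-predicted ratio is (1145/ln(1145)) / (181/ln(181)) ≈ 4.6691. The two agree to within a few percent, as expected.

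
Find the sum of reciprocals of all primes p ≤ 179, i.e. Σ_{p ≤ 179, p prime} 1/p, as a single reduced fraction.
Σ 1/p = 57342808417705079663327936281722405984299104369358607649920332497341973/29819592777931214269172453467810429868925511217482600306406141434158090

π(179) = 41, so the primes ≤ 179 are [2, 3, 5, 7, 11, 13, 17, 19, 23, 29, 31, 37, 41, 43, 47, 53, 59, 61, 67, 71, 73, 79, 83, 89, 97, 101, 103, 107, 109, 113, 127, 131, 137, 139, 149, 151, 157, 163, 167, 173, 179]. Summing 1/p over these primes: 57342808417705079663327936281722405984299104369358607649920332497341973/29819592777931214269172453467810429868925511217482600306406141434158090 ≈ 1.9230. Mertens estimate ln ln(179) + 0.2615 ≈ 1.9077.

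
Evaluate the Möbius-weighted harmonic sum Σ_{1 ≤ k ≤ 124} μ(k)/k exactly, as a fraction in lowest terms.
Σ μ(k)/k = 23090940688334333795050585396213953208427071/3161005464041760778814520629154366249327468699

Values of μ(k) for 1 ≤ k ≤ 124: μ(1) = 1, μ(2) = -1, μ(3) = -1, μ(5) = -1, μ(6) = 1, μ(7) = -1, μ(10) = 1, μ(11) = -1, μ(13) = -1, μ(14) = 1, μ(15) = 1, μ(17) = -1, μ(19) = -1, μ(21) = 1, μ(22) = 1, μ(23) = -1, μ(26) = 1, μ(29) = -1, μ(30) = -1, μ(31) = -1, μ(33) = 1, μ(34) = 1, μ(35) = 1, μ(37) = -1, μ(38) = 1, μ(39) = 1, μ(41) = -1, μ(42) = -1, μ(43) = -1, μ(46) = 1, μ(47) = -1, μ(51) = 1, μ(53) = -1, μ(55) = 1, μ(57) = 1, μ(58) = 1, μ(59) = -1, μ(61) = -1, μ(62) = 1, μ(65) = 1, μ(66) = -1, μ(67) = -1, μ(69) = 1, μ(70) = -1, μ(71) = -1, μ(73) = -1, μ(74) = 1, μ(77) = 1, μ(78) = -1, μ(79) = -1, μ(82) = 1, μ(83) = -1, μ(85) = 1, μ(86) = 1, μ(87) = 1, μ(89) = -1, μ(91) = 1, μ(93) = 1, μ(94) = 1, μ(95) = 1, μ(97) = -1, μ(101) = -1, μ(102) = -1, μ(103) = -1, μ(105) = -1, μ(106) = 1, μ(107) = -1, μ(109) = -1, μ(110) = -1, μ(111) = 1, μ(113) = -1, μ(114) = -1, μ(115) = 1, μ(118) = 1, μ(119) = 1, μ(122) = 1, μ(123) = 1, with μ = 0 on non-squarefree integers. Summing μ(k)/k for k where μ(k) ≠ 0 gives 23090940688334333795050585396213953208427071/3161005464041760778814520629154366249327468699 ≈ 0.0073. (PNT ⟺ this sum → 0 as n → ∞.)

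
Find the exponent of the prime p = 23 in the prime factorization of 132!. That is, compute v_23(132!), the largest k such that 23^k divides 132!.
v_23(132!) = 5

Legendre's formula: v_p(n!) = Σ_{k ≥ 1} ⌊n / p^k⌋. For p = 23, n = 132, the terms are:
  ⌊132/23^1⌋ = ⌊132/23⌋ = 5
(the next term ⌊132/23^2⌋ = 0, terminating the sum). Summing: v_23(132!) = 5 = 5.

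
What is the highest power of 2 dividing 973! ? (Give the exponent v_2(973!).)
v_2(973!) = 966

Legendre's formula: v_p(n!) = Σ_{k ≥ 1} ⌊n / p^k⌋. For p = 2, n = 973, the terms are:
  ⌊973/2^1⌋ = ⌊973/2⌋ = 486
  ⌊973/2^2⌋ = ⌊973/4⌋ = 243
  ⌊973/2^3⌋ = ⌊973/8⌋ = 121
  ⌊973/2^4⌋ = ⌊973/16⌋ = 60
  ⌊973/2^5⌋ = ⌊973/32⌋ = 30
  ⌊973/2^6⌋ = ⌊973/64⌋ = 15
  ⌊973/2^7⌋ = ⌊973/128⌋ = 7
  ⌊973/2^8⌋ = ⌊973/256⌋ = 3
  ⌊973/2^9⌋ = ⌊973/512⌋ = 1
(the next term ⌊973/2^10⌋ = 0, terminating the sum). Summing: v_2(973!) = 486 + 243 + 121 + 60 + 30 + 15 + 7 + 3 + 1 = 966.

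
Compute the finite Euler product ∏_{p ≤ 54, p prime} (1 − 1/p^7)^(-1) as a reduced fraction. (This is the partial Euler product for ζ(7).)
∏ = 72859781352345946164271325208512748367496302513429047898775811498046799405380225394802980517015901501332936608125/72256491859259542003929080814473893559535113224475133477501839873036689289530416476883582246279412849505472872448

The primes p ≤ 54 are [2, 3, 5, 7, 11, 13, 17, 19, 23, 29, 31, 37, 41, 43, 47, 53]. For each prime, (1 − 1/p^7)^(-1) = p^7 / (p^7 − 1). The product is (1 − 1/2^7)^(-1), (1 − 1/3^7)^(-1), (1 − 1/5^7)^(-1), (1 − 1/7^7)^(-1), (1 − 1/11^7)^(-1), (1 − 1/13^7)^(-1), (1 − 1/17^7)^(-1), (1 − 1/19^7)^(-1), (1 − 1/23^7)^(-1), (1 − 1/29^7)^(-1), (1 − 1/31^7)^(-1), (1 − 1/37^7)^(-1), (1 − 1/41^7)^(-1), (1 − 1/43^7)^(-1), (1 − 1/47^7)^(-1), (1 − 1/53^7)^(-1) = ∏ p^7 / (p^7 − 1) = 72859781352345946164271325208512748367496302513429047898775811498046799405380225394802980517015901501332936608125/72256491859259542003929080814473893559535113224475133477501839873036689289530416476883582246279412849505472872448.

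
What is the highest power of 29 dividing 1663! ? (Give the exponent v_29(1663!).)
v_29(1663!) = 58

Legendre's formula: v_p(n!) = Σ_{k ≥ 1} ⌊n / p^k⌋. For p = 29, n = 1663, the terms are:
  ⌊1663/29^1⌋ = ⌊1663/29⌋ = 57
  ⌊1663/29^2⌋ = ⌊1663/841⌋ = 1
(the next term ⌊1663/29^3⌋ = 0, terminating the sum). Summing: v_29(1663!) = 57 + 1 = 58.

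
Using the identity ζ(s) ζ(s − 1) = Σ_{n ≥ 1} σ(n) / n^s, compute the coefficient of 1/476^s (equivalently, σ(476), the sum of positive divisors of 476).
σ(476) = 1008

In the product (Σ m^0/m^s)(Σ k / k^s) = Σ (Σ_{d | n} d) / n^s, the coefficient of 1/n^s is σ(n) = Σ_{d | n} d. For n = 476, divisors are [1, 2, 4, 7, 14, 17, 28, 34, 68, 119, 238, 476]; summing: σ(476) = 1008.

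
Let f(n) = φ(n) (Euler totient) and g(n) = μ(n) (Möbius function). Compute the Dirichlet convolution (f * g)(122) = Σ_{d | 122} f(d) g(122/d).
(φ * μ)(122) = 0

Divisors of 122: [1, 2, 61, 122]. For each d | 122:
  d = 1: φ(1) · μ(122/1) = 1 · 1 = 1
  d = 2: φ(2) · μ(122/2) = 1 · -1 = -1
  d = 61: φ(61) · μ(122/61) = 60 · -1 = -60
  d = 122: φ(122) · μ(122/122) = 60 · 1 = 60
Summing: (φ * μ)(122) = 1 + -1 + -60 + 60 = 0.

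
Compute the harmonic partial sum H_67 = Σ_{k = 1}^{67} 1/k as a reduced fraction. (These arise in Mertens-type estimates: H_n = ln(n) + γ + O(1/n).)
H_67 = 14050874595745034300902316411/2933773379069966367528193600

Direct summation: H_67 = 1 + 1/2 + ... + 1/67. The least common denominator is lcm(1, ..., 67) = 79211881234889091923261227200; over this denominator the numerator is 79211881234889091923261227200 + 39605940617444545961630613600 + 26403960411629697307753742400 + 19802970308722272980815306800 + 15842376246977818384652245440 + 13201980205814848653876871200 + 11315983033555584560465889600 + 9901485154361136490407653400 + 8801320137209899102584580800 + 7921188123488909192326122720 + 7201080112262644720296475200 + 6600990102907424326938435600 + 6093221633453007071020094400 + 5657991516777792280232944800 + 5280792082325939461550748480 + 4950742577180568245203826700 + 4659522425581711289603601600 + 4400660068604949551292290400 + 4169046380783636417013748800 + 3960594061744454596163061360 + 3771994344518528186821963200 + 3600540056131322360148237600 + 3443994836299525735793966400 + 3300495051453712163469217800 + 3168475249395563676930449088 + 3046610816726503535510047200 + 2933773379069966367528193600 + 2828995758388896140116472400 + 2731444180513416962871076800 + 2640396041162969730775374240 + 2555221975319002965266491200 + 2475371288590284122601913350 + 2400360037420881573432158400 + 2329761212790855644801800800 + 2263196606711116912093177920 + 2200330034302474775646145200 + 2140861654997002484412465600 + 2084523190391818208506874400 + 2031073877817669023673364800 + 1980297030872227298081530680 + 1931997103289977851786859200 + 1885997172259264093410981600 + 1842136772904397486587470400 + 1800270028065661180074118800 + 1760264027441979820516916160 + 1721997418149762867896983200 + 1685359175210406211133217600 + 1650247525726856081734608900 + 1616569004793654937209412800 + 1584237624697781838465224544 + 1553174141860570429867867200 + 1523305408363251767755023600 + 1494563796884699847608702400 + 1466886689534983183764096800 + 1440216022452528944059295040 + 1414497879194448070058236200 + 1389682126927878805671249600 + 1365722090256708481435538400 + 1342574258218459185140020800 + 1320198020581484865387687120 + 1298555430080149047922315200 + 1277610987659501482633245600 + 1257331448172842728940654400 + 1237685644295142061300956675 + 1218644326690601414204018880 + 1200180018710440786716079200 + 1182266884102822267511361600 = 379373614085115926124362543097, so H_67 = 379373614085115926124362543097/79211881234889091923261227200; reducing by gcd(379373614085115926124362543097, 79211881234889091923261227200) = 27 gives 14050874595745034300902316411/2933773379069966367528193600 ≈ 4.78935. (The PNT-adjacent estimate ln(67) + γ ≈ 4.78191 matches within O(1/n).)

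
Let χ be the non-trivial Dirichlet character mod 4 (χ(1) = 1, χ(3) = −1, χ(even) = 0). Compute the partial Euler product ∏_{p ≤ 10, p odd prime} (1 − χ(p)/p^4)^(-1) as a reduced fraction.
∏ = 40516875/40968512

The odd primes p ≤ 10 are [3, 5, 7]. For each, χ(p) = 1 if p ≡ 1 mod 4, χ(p) = −1 if p ≡ 3 mod 4. Taking (1 − χ(p)/p^4)^(-1) = p^4/(p^4 − χ(p)): (1 − (-1)/3^4)^(-1) · (1 − (1)/5^4)^(-1) · (1 − (-1)/7^4)^(-1) = 40516875/40968512.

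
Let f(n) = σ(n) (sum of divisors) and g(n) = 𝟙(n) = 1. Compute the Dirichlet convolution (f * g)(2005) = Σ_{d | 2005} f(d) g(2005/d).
(σ * 𝟙)(2005) = 2821

Divisors of 2005: [1, 5, 401, 2005]. For each d | 2005:
  d = 1: σ(1) · 𝟙(2005/1) = 1 · 1 = 1
  d = 5: σ(5) · 𝟙(2005/5) = 6 · 1 = 6
  d = 401: σ(401) · 𝟙(2005/401) = 402 · 1 = 402
  d = 2005: σ(2005) · 𝟙(2005/2005) = 2412 · 1 = 2412
Summing: (σ * 𝟙)(2005) = 1 + 6 + 402 + 2412 = 2821.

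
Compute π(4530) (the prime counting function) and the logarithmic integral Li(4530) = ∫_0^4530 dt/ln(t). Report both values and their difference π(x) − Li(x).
π(4530) = 615;  Li(4530) ≈ 628.78;  π(x) − Li(x) ≈ -13.78.

Direct count of primes ≤ 4530 gives π(4530) = 615. Numerical evaluation of the logarithmic integral gives Li(4530) ≈ 628.78. The difference π(x) − Li(x) ≈ -13.78 is typically negative for small/moderate x (Li(x) overestimates), though Littlewood's theorem shows this sign changes infinitely often.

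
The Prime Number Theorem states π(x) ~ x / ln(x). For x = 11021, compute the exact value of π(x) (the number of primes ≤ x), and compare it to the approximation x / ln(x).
π(11021) = 1336;  x/ln(x) ≈ 1184.09;  relative error ≈ 11.37%.

Directly count primes up to 11021: π(11021) = 1336. The PNT approximation gives 11021/ln(11021) ≈ 11021/9.30756 ≈ 1184.09. Relative error (π(x) − x/ln(x)) / π(x) ≈ 11.37%; the approximation is known to undercount slightly (Li(x) is a better estimate).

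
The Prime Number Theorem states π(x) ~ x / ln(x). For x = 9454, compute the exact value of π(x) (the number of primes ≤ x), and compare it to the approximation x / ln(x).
π(9454) = 1170;  x/ln(x) ≈ 1032.75;  relative error ≈ 11.73%.

Directly count primes up to 9454: π(9454) = 1170. The PNT approximation gives 9454/ln(9454) ≈ 9454/9.15419 ≈ 1032.75. Relative error (π(x) − x/ln(x)) / π(x) ≈ 11.73%; the approximation is known to undercount slightly (Li(x) is a better estimate).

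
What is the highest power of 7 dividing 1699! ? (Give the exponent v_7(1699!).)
v_7(1699!) = 280

Legendre's formula: v_p(n!) = Σ_{k ≥ 1} ⌊n / p^k⌋. For p = 7, n = 1699, the terms are:
  ⌊1699/7^1⌋ = ⌊1699/7⌋ = 242
  ⌊1699/7^2⌋ = ⌊1699/49⌋ = 34
  ⌊1699/7^3⌋ = ⌊1699/343⌋ = 4
(the next term ⌊1699/7^4⌋ = 0, terminating the sum). Summing: v_7(1699!) = 242 + 34 + 4 = 280.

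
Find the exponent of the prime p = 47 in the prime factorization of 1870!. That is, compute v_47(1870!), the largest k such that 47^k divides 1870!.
v_47(1870!) = 39

Legendre's formula: v_p(n!) = Σ_{k ≥ 1} ⌊n / p^k⌋. For p = 47, n = 1870, the terms are:
  ⌊1870/47^1⌋ = ⌊1870/47⌋ = 39
(the next term ⌊1870/47^2⌋ = 0, terminating the sum). Summing: v_47(1870!) = 39 = 39.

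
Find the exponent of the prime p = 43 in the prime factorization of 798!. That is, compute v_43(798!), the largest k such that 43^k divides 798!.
v_43(798!) = 18

Legendre's formula: v_p(n!) = Σ_{k ≥ 1} ⌊n / p^k⌋. For p = 43, n = 798, the terms are:
  ⌊798/43^1⌋ = ⌊798/43⌋ = 18
(the next term ⌊798/43^2⌋ = 0, terminating the sum). Summing: v_43(798!) = 18 = 18.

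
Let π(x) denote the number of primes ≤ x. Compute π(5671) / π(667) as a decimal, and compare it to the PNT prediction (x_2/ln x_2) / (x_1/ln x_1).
π(5671)/π(667) = 747/121 ≈ 6.1736;  PNT prediction ≈ 6.3968.

π(667) = 121 and π(5671) = 747, so π(5671)/π(667) ≈ 6.1736. The PNT-predicted ratio is (5671/ln(5671)) / (667/ln(667)) ≈ 6.3968. The two agree to within a few percent, as expected.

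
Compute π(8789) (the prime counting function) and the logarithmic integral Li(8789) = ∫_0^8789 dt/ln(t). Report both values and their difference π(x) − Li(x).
π(8789) = 1095;  Li(8789) ≈ 1113.74;  π(x) − Li(x) ≈ -18.74.

Direct count of primes ≤ 8789 gives π(8789) = 1095. Numerical evaluation of the logarithmic integral gives Li(8789) ≈ 1113.74. The difference π(x) − Li(x) ≈ -18.74 is typically negative for small/moderate x (Li(x) overestimates), though Littlewood's theorem shows this sign changes infinitely often.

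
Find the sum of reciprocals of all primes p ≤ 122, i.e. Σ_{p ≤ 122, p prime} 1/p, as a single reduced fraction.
Σ 1/p = 58472171373748331322981543916880425472323867753/31610054640417607788145206291543662493274686990

π(122) = 30, so the primes ≤ 122 are [2, 3, 5, 7, 11, 13, 17, 19, 23, 29, 31, 37, 41, 43, 47, 53, 59, 61, 67, 71, 73, 79, 83, 89, 97, 101, 103, 107, 109, 113]. Summing 1/p over these primes: 58472171373748331322981543916880425472323867753/31610054640417607788145206291543662493274686990 ≈ 1.8498. Mertens estimate ln ln(122) + 0.2615 ≈ 1.8310.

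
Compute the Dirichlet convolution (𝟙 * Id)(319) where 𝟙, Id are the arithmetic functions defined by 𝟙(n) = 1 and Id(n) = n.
(𝟙 * Id)(319) = 360

Divisors of 319: [1, 11, 29, 319]. For each d | 319:
  d = 1: 𝟙(1) · Id(319/1) = 1 · 319 = 319
  d = 11: 𝟙(11) · Id(319/11) = 1 · 29 = 29
  d = 29: 𝟙(29) · Id(319/29) = 1 · 11 = 11
  d = 319: 𝟙(319) · Id(319/319) = 1 · 1 = 1
Summing: (𝟙 * Id)(319) = 319 + 29 + 11 + 1 = 360.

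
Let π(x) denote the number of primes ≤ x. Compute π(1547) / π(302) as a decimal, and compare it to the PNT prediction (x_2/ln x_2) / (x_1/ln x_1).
π(1547)/π(302) = 243/62 ≈ 3.9194;  PNT prediction ≈ 3.9830.

π(302) = 62 and π(1547) = 243, so π(1547)/π(302) ≈ 3.9194. The PNT-predicted ratio is (1547/ln(1547)) / (302/ln(302)) ≈ 3.9830. The two agree to within a few percent, as expected.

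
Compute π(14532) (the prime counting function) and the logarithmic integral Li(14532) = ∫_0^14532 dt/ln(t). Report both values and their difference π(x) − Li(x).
π(14532) = 1700;  Li(14532) ≈ 1727.87;  π(x) − Li(x) ≈ -27.87.

Direct count of primes ≤ 14532 gives π(14532) = 1700. Numerical evaluation of the logarithmic integral gives Li(14532) ≈ 1727.87. The difference π(x) − Li(x) ≈ -27.87 is typically negative for small/moderate x (Li(x) overestimates), though Littlewood's theorem shows this sign changes infinitely often.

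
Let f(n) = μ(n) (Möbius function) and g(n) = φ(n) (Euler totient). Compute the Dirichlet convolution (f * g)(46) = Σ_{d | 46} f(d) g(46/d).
(μ * φ)(46) = 0

Divisors of 46: [1, 2, 23, 46]. For each d | 46:
  d = 1: μ(1) · φ(46/1) = 1 · 22 = 22
  d = 2: μ(2) · φ(46/2) = -1 · 22 = -22
  d = 23: μ(23) · φ(46/23) = -1 · 1 = -1
  d = 46: μ(46) · φ(46/46) = 1 · 1 = 1
Summing: (μ * φ)(46) = 22 + -22 + -1 + 1 = 0.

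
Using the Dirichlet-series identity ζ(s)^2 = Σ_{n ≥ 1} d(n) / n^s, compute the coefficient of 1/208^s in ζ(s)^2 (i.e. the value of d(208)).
d(208) = 10

ζ(s)^2 = (Σ 1/m^s)(Σ 1/k^s). The coefficient of 1/n^s in the product is the number of ordered pairs (m, k) with mk = n, which equals d(n). For n = 208, divisors are [1, 2, 4, 8, 13, 16, 26, 52, 104, 208], so d(208) = 10.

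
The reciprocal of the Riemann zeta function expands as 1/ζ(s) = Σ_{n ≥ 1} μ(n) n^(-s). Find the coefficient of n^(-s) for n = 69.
μ(69) = 1

Factor n = 69 = 3 · 23. μ(n) = 0 if any exponent ≥ 2 (not squarefree); otherwise μ(n) = (−1)^{ω(n)} where ω(n) is the number of distinct prime factors. Applying: μ(69) = 1.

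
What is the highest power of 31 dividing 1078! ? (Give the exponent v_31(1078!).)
v_31(1078!) = 35

Legendre's formula: v_p(n!) = Σ_{k ≥ 1} ⌊n / p^k⌋. For p = 31, n = 1078, the terms are:
  ⌊1078/31^1⌋ = ⌊1078/31⌋ = 34
  ⌊1078/31^2⌋ = ⌊1078/961⌋ = 1
(the next term ⌊1078/31^3⌋ = 0, terminating the sum). Summing: v_31(1078!) = 34 + 1 = 35.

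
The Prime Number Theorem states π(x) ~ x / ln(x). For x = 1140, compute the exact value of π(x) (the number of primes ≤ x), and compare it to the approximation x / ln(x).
π(1140) = 189;  x/ln(x) ≈ 161.96;  relative error ≈ 14.31%.

Directly count primes up to 1140: π(1140) = 189. The PNT approximation gives 1140/ln(1140) ≈ 1140/7.03878 ≈ 161.96. Relative error (π(x) − x/ln(x)) / π(x) ≈ 14.31%; the approximation is known to undercount slightly (Li(x) is a better estimate).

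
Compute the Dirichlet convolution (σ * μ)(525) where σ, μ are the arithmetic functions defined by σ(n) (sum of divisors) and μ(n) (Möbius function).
(σ * μ)(525) = 525

Divisors of 525: [1, 3, 5, 7, 15, 21, 25, 35, 75, 105, 175, 525]. For each d | 525:
  d = 1: σ(1) · μ(525/1) = 1 · 0 = 0
  d = 3: σ(3) · μ(525/3) = 4 · 0 = 0
  d = 5: σ(5) · μ(525/5) = 6 · -1 = -6
  d = 7: σ(7) · μ(525/7) = 8 · 0 = 0
  d = 15: σ(15) · μ(525/15) = 24 · 1 = 24
  d = 21: σ(21) · μ(525/21) = 32 · 0 = 0
  d = 25: σ(25) · μ(525/25) = 31 · 1 = 31
  d = 35: σ(35) · μ(525/35) = 48 · 1 = 48
  d = 75: σ(75) · μ(525/75) = 124 · -1 = -124
  d = 105: σ(105) · μ(525/105) = 192 · -1 = -192
  d = 175: σ(175) · μ(525/175) = 248 · -1 = -248
  d = 525: σ(525) · μ(525/525) = 992 · 1 = 992
Summing: (σ * μ)(525) = 0 + 0 + -6 + 0 + 24 + 0 + 31 + 48 + -124 + -192 + -248 + 992 = 525.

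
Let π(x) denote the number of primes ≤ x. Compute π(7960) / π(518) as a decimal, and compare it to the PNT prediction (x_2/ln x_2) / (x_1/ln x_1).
π(7960)/π(518) = 1005/97 ≈ 10.3608;  PNT prediction ≈ 10.6925.

π(518) = 97 and π(7960) = 1005, so π(7960)/π(518) ≈ 10.3608. The PNT-predicted ratio is (7960/ln(7960)) / (518/ln(518)) ≈ 10.6925. The two agree to within a few percent, as expected.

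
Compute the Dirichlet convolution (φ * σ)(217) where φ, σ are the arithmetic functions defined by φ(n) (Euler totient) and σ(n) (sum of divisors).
(φ * σ)(217) = 868

Divisors of 217: [1, 7, 31, 217]. For each d | 217:
  d = 1: φ(1) · σ(217/1) = 1 · 256 = 256
  d = 7: φ(7) · σ(217/7) = 6 · 32 = 192
  d = 31: φ(31) · σ(217/31) = 30 · 8 = 240
  d = 217: φ(217) · σ(217/217) = 180 · 1 = 180
Summing: (φ * σ)(217) = 256 + 192 + 240 + 180 = 868.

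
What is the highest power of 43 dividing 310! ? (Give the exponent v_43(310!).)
v_43(310!) = 7

Legendre's formula: v_p(n!) = Σ_{k ≥ 1} ⌊n / p^k⌋. For p = 43, n = 310, the terms are:
  ⌊310/43^1⌋ = ⌊310/43⌋ = 7
(the next term ⌊310/43^2⌋ = 0, terminating the sum). Summing: v_43(310!) = 7 = 7.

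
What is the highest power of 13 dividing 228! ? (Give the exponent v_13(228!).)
v_13(228!) = 18

Legendre's formula: v_p(n!) = Σ_{k ≥ 1} ⌊n / p^k⌋. For p = 13, n = 228, the terms are:
  ⌊228/13^1⌋ = ⌊228/13⌋ = 17
  ⌊228/13^2⌋ = ⌊228/169⌋ = 1
(the next term ⌊228/13^3⌋ = 0, terminating the sum). Summing: v_13(228!) = 17 + 1 = 18.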